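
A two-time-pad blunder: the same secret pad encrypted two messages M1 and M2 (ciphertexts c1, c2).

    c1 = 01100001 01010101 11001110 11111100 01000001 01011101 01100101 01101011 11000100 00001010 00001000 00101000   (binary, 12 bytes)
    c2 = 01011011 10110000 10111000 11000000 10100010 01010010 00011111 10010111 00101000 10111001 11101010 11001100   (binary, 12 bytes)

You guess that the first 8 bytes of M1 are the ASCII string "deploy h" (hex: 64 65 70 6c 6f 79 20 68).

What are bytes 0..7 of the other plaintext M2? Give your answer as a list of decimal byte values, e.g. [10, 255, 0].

[94, 128, 6, 80, 140, 118, 90, 148]

First, c1 ⊕ c2 = (M1 ⊕ K) ⊕ (M2 ⊕ K) = M1 ⊕ M2, so the key drops out. Then M2 = (M1 ⊕ M2) ⊕ M1 over the first 8 bytes.
byte 0: (61 ⊕ 5b) ⊕ 64 = 3a ⊕ 64 = 5e
byte 1: (55 ⊕ b0) ⊕ 65 = e5 ⊕ 65 = 80
byte 2: (ce ⊕ b8) ⊕ 70 = 76 ⊕ 70 = 06
byte 3: (fc ⊕ c0) ⊕ 6c = 3c ⊕ 6c = 50
byte 4: (41 ⊕ a2) ⊕ 6f = e3 ⊕ 6f = 8c
byte 5: (5d ⊕ 52) ⊕ 79 = 0f ⊕ 79 = 76
byte 6: (65 ⊕ 1f) ⊕ 20 = 7a ⊕ 20 = 5a
byte 7: (6b ⊕ 97) ⊕ 68 = fc ⊕ 68 = 94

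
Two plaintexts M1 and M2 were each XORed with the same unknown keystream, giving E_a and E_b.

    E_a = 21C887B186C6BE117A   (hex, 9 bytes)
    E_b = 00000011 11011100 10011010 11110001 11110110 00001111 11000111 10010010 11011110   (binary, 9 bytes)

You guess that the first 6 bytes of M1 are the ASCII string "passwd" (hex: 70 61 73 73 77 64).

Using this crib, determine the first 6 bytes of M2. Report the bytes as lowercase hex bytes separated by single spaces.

First, E_a ⊕ E_b = (M1 ⊕ K) ⊕ (M2 ⊕ K) = M1 ⊕ M2, so the key drops out. Then M2 = (M1 ⊕ M2) ⊕ M1 over the first 6 bytes.
byte 0: (21 ⊕ 03) ⊕ 70 = 22 ⊕ 70 = 52
byte 1: (c8 ⊕ dc) ⊕ 61 = 14 ⊕ 61 = 75
byte 2: (87 ⊕ 9a) ⊕ 73 = 1d ⊕ 73 = 6e
byte 3: (b1 ⊕ f1) ⊕ 73 = 40 ⊕ 73 = 33
byte 4: (86 ⊕ f6) ⊕ 77 = 70 ⊕ 77 = 07
byte 5: (c6 ⊕ 0f) ⊕ 64 = c9 ⊕ 64 = ad

52 75 6e 33 07 ad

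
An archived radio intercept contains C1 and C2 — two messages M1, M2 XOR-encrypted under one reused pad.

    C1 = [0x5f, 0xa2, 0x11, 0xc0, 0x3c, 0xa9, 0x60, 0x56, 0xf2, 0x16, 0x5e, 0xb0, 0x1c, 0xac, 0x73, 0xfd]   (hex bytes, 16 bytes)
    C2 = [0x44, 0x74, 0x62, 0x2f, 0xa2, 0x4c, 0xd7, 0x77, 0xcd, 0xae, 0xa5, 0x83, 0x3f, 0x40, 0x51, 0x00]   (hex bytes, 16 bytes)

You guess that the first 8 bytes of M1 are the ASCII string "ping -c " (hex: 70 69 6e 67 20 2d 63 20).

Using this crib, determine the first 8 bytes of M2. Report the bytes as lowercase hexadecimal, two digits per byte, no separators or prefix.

6bbf1d88bec8d401

First, C1 ⊕ C2 = (M1 ⊕ K) ⊕ (M2 ⊕ K) = M1 ⊕ M2, so the key drops out. Then M2 = (M1 ⊕ M2) ⊕ M1 over the first 8 bytes.
byte 0: (5f ⊕ 44) ⊕ 70 = 1b ⊕ 70 = 6b
byte 1: (a2 ⊕ 74) ⊕ 69 = d6 ⊕ 69 = bf
byte 2: (11 ⊕ 62) ⊕ 6e = 73 ⊕ 6e = 1d
byte 3: (c0 ⊕ 2f) ⊕ 67 = ef ⊕ 67 = 88
byte 4: (3c ⊕ a2) ⊕ 20 = 9e ⊕ 20 = be
byte 5: (a9 ⊕ 4c) ⊕ 2d = e5 ⊕ 2d = c8
byte 6: (60 ⊕ d7) ⊕ 63 = b7 ⊕ 63 = d4
byte 7: (56 ⊕ 77) ⊕ 20 = 21 ⊕ 20 = 01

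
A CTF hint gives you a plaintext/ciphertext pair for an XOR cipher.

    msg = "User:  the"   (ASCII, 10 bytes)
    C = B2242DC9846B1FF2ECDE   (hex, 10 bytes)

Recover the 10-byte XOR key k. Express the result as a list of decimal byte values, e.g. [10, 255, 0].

Since C = msg ⊕ k, XORing both sides with msg gives k = msg ⊕ C.
01010101 XOR 10110010 = 11100111
01110011 XOR 00100100 = 01010111
01100101 XOR 00101101 = 01001000
01110010 XOR 11001001 = 10111011
00111010 XOR 10000100 = 10111110
00100000 XOR 01101011 = 01001011
00100000 XOR 00011111 = 00111111
01110100 XOR 11110010 = 10000110
01101000 XOR 11101100 = 10000100
01100101 XOR 11011110 = 10111011

[231, 87, 72, 187, 190, 75, 63, 134, 132, 187]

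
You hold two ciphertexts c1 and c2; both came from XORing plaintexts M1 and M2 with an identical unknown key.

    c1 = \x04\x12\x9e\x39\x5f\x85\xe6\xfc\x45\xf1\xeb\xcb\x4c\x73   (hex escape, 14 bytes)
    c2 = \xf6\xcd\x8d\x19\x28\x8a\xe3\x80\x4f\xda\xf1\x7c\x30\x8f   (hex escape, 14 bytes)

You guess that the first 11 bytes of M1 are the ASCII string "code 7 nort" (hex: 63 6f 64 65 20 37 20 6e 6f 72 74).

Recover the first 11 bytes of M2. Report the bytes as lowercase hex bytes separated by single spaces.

91 b0 77 45 57 38 25 12 65 59 6e

First, c1 ⊕ c2 = (M1 ⊕ K) ⊕ (M2 ⊕ K) = M1 ⊕ M2, so the key drops out. Then M2 = (M1 ⊕ M2) ⊕ M1 over the first 11 bytes.
byte 0: (04 xor f6) xor 63 = f2 xor 63 = 91
byte 1: (12 xor cd) xor 6f = df xor 6f = b0
byte 2: (9e xor 8d) xor 64 = 13 xor 64 = 77
byte 3: (39 xor 19) xor 65 = 20 xor 65 = 45
byte 4: (5f xor 28) xor 20 = 77 xor 20 = 57
byte 5: (85 xor 8a) xor 37 = 0f xor 37 = 38
byte 6: (e6 xor e3) xor 20 = 05 xor 20 = 25
byte 7: (fc xor 80) xor 6e = 7c xor 6e = 12
byte 8: (45 xor 4f) xor 6f = 0a xor 6f = 65
byte 9: (f1 xor da) xor 72 = 2b xor 72 = 59
byte 10: (eb xor f1) xor 74 = 1a xor 74 = 6e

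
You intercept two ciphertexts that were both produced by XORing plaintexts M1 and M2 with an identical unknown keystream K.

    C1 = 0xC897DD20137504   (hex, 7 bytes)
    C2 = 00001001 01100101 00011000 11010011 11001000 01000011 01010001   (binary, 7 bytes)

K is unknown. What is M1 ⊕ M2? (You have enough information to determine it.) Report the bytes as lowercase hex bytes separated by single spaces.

C1 ⊕ C2 = (M1 ⊕ K) ⊕ (M2 ⊕ K) = M1 ⊕ M2 — the shared key cancels under XOR.
byte 0: c8 XOR 09 = c1
byte 1: 97 XOR 65 = f2
byte 2: dd XOR 18 = c5
byte 3: 20 XOR d3 = f3
byte 4: 13 XOR c8 = db
byte 5: 75 XOR 43 = 36
byte 6: 04 XOR 51 = 55

c1 f2 c5 f3 db 36 55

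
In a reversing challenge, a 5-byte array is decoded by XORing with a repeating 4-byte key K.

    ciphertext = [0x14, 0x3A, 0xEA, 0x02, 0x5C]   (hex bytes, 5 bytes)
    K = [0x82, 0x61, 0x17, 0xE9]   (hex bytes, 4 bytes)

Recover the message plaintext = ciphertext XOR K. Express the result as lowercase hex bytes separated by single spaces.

The 4-byte key repeats, so the effective keystream is 82 61 17 e9 82.
byte 0: 14 xor 82 = 96
byte 1: 3a xor 61 = 5b
byte 2: ea xor 17 = fd
byte 3: 02 xor e9 = eb
byte 4: 5c xor 82 = de

96 5b fd eb de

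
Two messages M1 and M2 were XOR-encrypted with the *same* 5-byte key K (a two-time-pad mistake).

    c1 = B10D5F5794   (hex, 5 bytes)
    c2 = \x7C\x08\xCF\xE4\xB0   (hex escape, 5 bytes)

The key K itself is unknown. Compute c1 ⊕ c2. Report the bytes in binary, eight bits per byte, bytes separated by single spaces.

11001101 00000101 10010000 10110011 00100100

c1 ⊕ c2 = (M1 ⊕ K) ⊕ (M2 ⊕ K) = M1 ⊕ M2 — the shared key cancels under XOR.
177 XOR 124 = 205
 13 XOR   8 =   5
 95 XOR 207 = 144
 87 XOR 228 = 179
148 XOR 176 =  36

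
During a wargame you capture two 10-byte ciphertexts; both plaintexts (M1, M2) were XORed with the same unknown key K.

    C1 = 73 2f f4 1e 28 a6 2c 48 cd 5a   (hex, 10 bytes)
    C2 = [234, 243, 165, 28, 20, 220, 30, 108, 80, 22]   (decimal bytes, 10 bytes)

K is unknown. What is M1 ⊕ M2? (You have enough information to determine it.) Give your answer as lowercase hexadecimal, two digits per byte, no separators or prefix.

99dc51023c7a32249d4c

C1 ⊕ C2 = (M1 ⊕ K) ⊕ (M2 ⊕ K) = M1 ⊕ M2 — the shared key cancels under XOR.
73 ⊕ ea = 99
2f ⊕ f3 = dc
f4 ⊕ a5 = 51
1e ⊕ 1c = 02
28 ⊕ 14 = 3c
a6 ⊕ dc = 7a
2c ⊕ 1e = 32
48 ⊕ 6c = 24
cd ⊕ 50 = 9d
5a ⊕ 16 = 4c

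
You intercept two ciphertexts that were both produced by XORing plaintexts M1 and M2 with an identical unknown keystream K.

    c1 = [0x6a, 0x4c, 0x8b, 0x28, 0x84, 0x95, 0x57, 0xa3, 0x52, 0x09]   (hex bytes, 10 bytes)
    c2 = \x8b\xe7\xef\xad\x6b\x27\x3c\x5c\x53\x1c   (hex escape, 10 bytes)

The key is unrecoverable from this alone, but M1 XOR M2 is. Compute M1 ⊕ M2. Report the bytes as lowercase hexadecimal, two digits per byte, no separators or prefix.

e1ab6485efb26bff0115

c1 ⊕ c2 = (M1 ⊕ K) ⊕ (M2 ⊕ K) = M1 ⊕ M2 — the shared key cancels under XOR.
01101010 xor 10001011 = 11100001
01001100 xor 11100111 = 10101011
10001011 xor 11101111 = 01100100
00101000 xor 10101101 = 10000101
10000100 xor 01101011 = 11101111
10010101 xor 00100111 = 10110010
01010111 xor 00111100 = 01101011
10100011 xor 01011100 = 11111111
01010010 xor 01010011 = 00000001
00001001 xor 00011100 = 00010101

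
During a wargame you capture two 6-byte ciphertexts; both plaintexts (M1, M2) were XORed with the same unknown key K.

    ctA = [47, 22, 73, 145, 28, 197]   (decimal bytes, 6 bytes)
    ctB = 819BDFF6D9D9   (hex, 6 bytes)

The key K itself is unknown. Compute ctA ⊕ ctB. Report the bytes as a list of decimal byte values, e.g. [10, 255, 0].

[174, 141, 150, 103, 197, 28]

ctA ⊕ ctB = (M1 ⊕ K) ⊕ (M2 ⊕ K) = M1 ⊕ M2 — the shared key cancels under XOR.
2f ^ 81 = ae
16 ^ 9b = 8d
49 ^ df = 96
91 ^ f6 = 67
1c ^ d9 = c5
c5 ^ d9 = 1c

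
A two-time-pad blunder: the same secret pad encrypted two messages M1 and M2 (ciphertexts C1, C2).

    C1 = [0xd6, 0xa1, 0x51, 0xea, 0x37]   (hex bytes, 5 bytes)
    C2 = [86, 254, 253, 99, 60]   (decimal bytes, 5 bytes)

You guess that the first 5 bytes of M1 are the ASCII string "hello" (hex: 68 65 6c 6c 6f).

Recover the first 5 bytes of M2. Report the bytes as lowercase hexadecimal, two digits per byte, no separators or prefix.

First, C1 ⊕ C2 = (M1 ⊕ K) ⊕ (M2 ⊕ K) = M1 ⊕ M2, so the key drops out. Then M2 = (M1 ⊕ M2) ⊕ M1 over the first 5 bytes.
byte 0: (d6 ⊕ 56) ⊕ 68 = 80 ⊕ 68 = e8
byte 1: (a1 ⊕ fe) ⊕ 65 = 5f ⊕ 65 = 3a
byte 2: (51 ⊕ fd) ⊕ 6c = ac ⊕ 6c = c0
byte 3: (ea ⊕ 63) ⊕ 6c = 89 ⊕ 6c = e5
byte 4: (37 ⊕ 3c) ⊕ 6f = 0b ⊕ 6f = 64

e83ac0e564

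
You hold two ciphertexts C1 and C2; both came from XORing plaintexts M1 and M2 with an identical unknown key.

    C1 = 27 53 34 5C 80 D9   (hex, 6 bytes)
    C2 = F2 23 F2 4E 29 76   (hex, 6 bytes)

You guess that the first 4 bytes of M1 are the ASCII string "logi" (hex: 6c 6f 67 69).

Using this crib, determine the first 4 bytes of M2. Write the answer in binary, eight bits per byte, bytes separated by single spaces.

10111001 00011111 10100001 01111011

First, C1 ⊕ C2 = (M1 ⊕ K) ⊕ (M2 ⊕ K) = M1 ⊕ M2, so the key drops out. Then M2 = (M1 ⊕ M2) ⊕ M1 over the first 4 bytes.
byte 0: (27 XOR f2) XOR 6c = d5 XOR 6c = b9
byte 1: (53 XOR 23) XOR 6f = 70 XOR 6f = 1f
byte 2: (34 XOR f2) XOR 67 = c6 XOR 67 = a1
byte 3: (5c XOR 4e) XOR 69 = 12 XOR 69 = 7b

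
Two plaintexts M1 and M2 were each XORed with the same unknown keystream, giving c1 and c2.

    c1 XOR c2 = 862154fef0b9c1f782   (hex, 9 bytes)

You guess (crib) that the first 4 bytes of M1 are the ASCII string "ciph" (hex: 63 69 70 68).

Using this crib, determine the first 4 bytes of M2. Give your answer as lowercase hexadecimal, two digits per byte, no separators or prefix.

Since c1 ⊕ c2 = M1 ⊕ M2, XORing with the guessed M1 bytes yields the corresponding M2 bytes: M2 = (c1 ⊕ c2) ⊕ M1.
86 xor 63 = e5
21 xor 69 = 48
54 xor 70 = 24
fe xor 68 = 96

e5482496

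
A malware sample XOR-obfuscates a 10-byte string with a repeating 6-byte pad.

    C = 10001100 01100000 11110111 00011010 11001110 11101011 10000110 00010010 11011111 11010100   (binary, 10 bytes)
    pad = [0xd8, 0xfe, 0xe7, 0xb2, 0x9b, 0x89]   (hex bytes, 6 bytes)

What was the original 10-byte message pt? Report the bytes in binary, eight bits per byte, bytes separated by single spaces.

01010100 10011110 00010000 10101000 01010101 01100010 01011110 11101100 00111000 01100110

The 6-byte key repeats, so the effective keystream is d8 fe e7 b2 9b 89 d8 fe e7 b2.
byte 0: 8c xor d8 = 54
byte 1: 60 xor fe = 9e
byte 2: f7 xor e7 = 10
byte 3: 1a xor b2 = a8
byte 4: ce xor 9b = 55
byte 5: eb xor 89 = 62
byte 6: 86 xor d8 = 5e
byte 7: 12 xor fe = ec
byte 8: df xor e7 = 38
byte 9: d4 xor b2 = 66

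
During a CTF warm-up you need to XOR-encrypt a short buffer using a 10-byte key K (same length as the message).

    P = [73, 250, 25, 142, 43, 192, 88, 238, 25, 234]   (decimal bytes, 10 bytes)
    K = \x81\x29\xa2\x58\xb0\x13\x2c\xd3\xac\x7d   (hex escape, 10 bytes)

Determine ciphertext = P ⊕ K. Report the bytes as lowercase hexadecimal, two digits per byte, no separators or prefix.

c8d3bbd69bd3743db597

byte 0:  73 XOR 129 = 200
byte 1: 250 XOR  41 = 211
byte 2:  25 XOR 162 = 187
byte 3: 142 XOR  88 = 214
byte 4:  43 XOR 176 = 155
byte 5: 192 XOR  19 = 211
byte 6:  88 XOR  44 = 116
byte 7: 238 XOR 211 =  61
byte 8:  25 XOR 172 = 181
byte 9: 234 XOR 125 = 151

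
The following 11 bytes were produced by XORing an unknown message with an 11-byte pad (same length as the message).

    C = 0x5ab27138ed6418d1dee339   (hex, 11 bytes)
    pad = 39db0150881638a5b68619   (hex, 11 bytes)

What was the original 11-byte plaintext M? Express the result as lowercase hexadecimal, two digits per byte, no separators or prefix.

XOR is its own inverse, so applying the key byte-wise gives the result directly.
5a XOR 39 = 63
b2 XOR db = 69
71 XOR 01 = 70
38 XOR 50 = 68
ed XOR 88 = 65
64 XOR 16 = 72
18 XOR 38 = 20
d1 XOR a5 = 74
de XOR b6 = 68
e3 XOR 86 = 65
39 XOR 19 = 20

6369706865722074686520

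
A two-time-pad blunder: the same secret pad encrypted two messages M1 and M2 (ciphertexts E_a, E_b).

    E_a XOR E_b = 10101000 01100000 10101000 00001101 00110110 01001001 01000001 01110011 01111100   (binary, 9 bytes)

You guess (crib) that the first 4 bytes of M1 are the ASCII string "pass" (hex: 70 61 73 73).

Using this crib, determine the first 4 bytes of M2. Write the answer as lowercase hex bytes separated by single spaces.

Since E_a ⊕ E_b = M1 ⊕ M2, XORing with the guessed M1 bytes yields the corresponding M2 bytes: M2 = (E_a ⊕ E_b) ⊕ M1.
a8 xor 70 = d8
60 xor 61 = 01
a8 xor 73 = db
0d xor 73 = 7e

d8 01 db 7e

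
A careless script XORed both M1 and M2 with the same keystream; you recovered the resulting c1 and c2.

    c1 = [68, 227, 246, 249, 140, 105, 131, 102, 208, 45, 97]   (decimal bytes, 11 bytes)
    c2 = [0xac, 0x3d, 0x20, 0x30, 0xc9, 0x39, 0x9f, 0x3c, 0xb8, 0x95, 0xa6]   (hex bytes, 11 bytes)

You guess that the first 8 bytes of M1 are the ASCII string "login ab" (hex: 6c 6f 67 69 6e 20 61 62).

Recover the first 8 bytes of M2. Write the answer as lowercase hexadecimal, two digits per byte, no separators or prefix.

84b1b1a02b707d38

First, c1 ⊕ c2 = (M1 ⊕ K) ⊕ (M2 ⊕ K) = M1 ⊕ M2, so the key drops out. Then M2 = (M1 ⊕ M2) ⊕ M1 over the first 8 bytes.
byte 0: (44 ^ ac) ^ 6c = e8 ^ 6c = 84
byte 1: (e3 ^ 3d) ^ 6f = de ^ 6f = b1
byte 2: (f6 ^ 20) ^ 67 = d6 ^ 67 = b1
byte 3: (f9 ^ 30) ^ 69 = c9 ^ 69 = a0
byte 4: (8c ^ c9) ^ 6e = 45 ^ 6e = 2b
byte 5: (69 ^ 39) ^ 20 = 50 ^ 20 = 70
byte 6: (83 ^ 9f) ^ 61 = 1c ^ 61 = 7d
byte 7: (66 ^ 3c) ^ 62 = 5a ^ 62 = 38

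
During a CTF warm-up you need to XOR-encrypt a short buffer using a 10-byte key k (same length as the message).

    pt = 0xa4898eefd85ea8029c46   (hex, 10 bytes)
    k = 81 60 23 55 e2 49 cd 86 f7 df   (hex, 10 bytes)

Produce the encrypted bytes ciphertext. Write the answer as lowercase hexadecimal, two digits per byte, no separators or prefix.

byte 0: a4 ^ 81 = 25
byte 1: 89 ^ 60 = e9
byte 2: 8e ^ 23 = ad
byte 3: ef ^ 55 = ba
byte 4: d8 ^ e2 = 3a
byte 5: 5e ^ 49 = 17
byte 6: a8 ^ cd = 65
byte 7: 02 ^ 86 = 84
byte 8: 9c ^ f7 = 6b
byte 9: 46 ^ df = 99

25e9adba3a1765846b99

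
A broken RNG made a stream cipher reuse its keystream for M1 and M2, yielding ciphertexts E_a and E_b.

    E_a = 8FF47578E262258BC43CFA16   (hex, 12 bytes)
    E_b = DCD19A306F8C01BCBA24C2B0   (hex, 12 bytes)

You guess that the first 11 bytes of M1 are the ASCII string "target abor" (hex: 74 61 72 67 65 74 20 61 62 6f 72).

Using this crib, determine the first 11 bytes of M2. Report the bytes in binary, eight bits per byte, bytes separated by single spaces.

First, E_a ⊕ E_b = (M1 ⊕ K) ⊕ (M2 ⊕ K) = M1 ⊕ M2, so the key drops out. Then M2 = (M1 ⊕ M2) ⊕ M1 over the first 11 bytes.
byte 0: (8f ^ dc) ^ 74 = 53 ^ 74 = 27
byte 1: (f4 ^ d1) ^ 61 = 25 ^ 61 = 44
byte 2: (75 ^ 9a) ^ 72 = ef ^ 72 = 9d
byte 3: (78 ^ 30) ^ 67 = 48 ^ 67 = 2f
byte 4: (e2 ^ 6f) ^ 65 = 8d ^ 65 = e8
byte 5: (62 ^ 8c) ^ 74 = ee ^ 74 = 9a
byte 6: (25 ^ 01) ^ 20 = 24 ^ 20 = 04
byte 7: (8b ^ bc) ^ 61 = 37 ^ 61 = 56
byte 8: (c4 ^ ba) ^ 62 = 7e ^ 62 = 1c
byte 9: (3c ^ 24) ^ 6f = 18 ^ 6f = 77
byte 10: (fa ^ c2) ^ 72 = 38 ^ 72 = 4a

00100111 01000100 10011101 00101111 11101000 10011010 00000100 01010110 00011100 01110111 01001010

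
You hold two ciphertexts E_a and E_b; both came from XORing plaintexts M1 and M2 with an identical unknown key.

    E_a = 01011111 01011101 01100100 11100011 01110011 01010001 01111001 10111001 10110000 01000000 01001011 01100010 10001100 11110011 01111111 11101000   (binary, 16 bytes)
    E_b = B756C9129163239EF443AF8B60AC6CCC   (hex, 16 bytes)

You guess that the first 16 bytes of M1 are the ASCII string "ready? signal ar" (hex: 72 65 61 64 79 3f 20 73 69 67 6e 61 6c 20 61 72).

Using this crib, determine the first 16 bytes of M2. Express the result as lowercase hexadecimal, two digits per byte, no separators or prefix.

First, E_a ⊕ E_b = (M1 ⊕ K) ⊕ (M2 ⊕ K) = M1 ⊕ M2, so the key drops out. Then M2 = (M1 ⊕ M2) ⊕ M1 over the first 16 bytes.
byte 0: (5f ⊕ b7) ⊕ 72 = e8 ⊕ 72 = 9a
byte 1: (5d ⊕ 56) ⊕ 65 = 0b ⊕ 65 = 6e
byte 2: (64 ⊕ c9) ⊕ 61 = ad ⊕ 61 = cc
byte 3: (e3 ⊕ 12) ⊕ 64 = f1 ⊕ 64 = 95
byte 4: (73 ⊕ 91) ⊕ 79 = e2 ⊕ 79 = 9b
byte 5: (51 ⊕ 63) ⊕ 3f = 32 ⊕ 3f = 0d
byte 6: (79 ⊕ 23) ⊕ 20 = 5a ⊕ 20 = 7a
byte 7: (b9 ⊕ 9e) ⊕ 73 = 27 ⊕ 73 = 54
byte 8: (b0 ⊕ f4) ⊕ 69 = 44 ⊕ 69 = 2d
byte 9: (40 ⊕ 43) ⊕ 67 = 03 ⊕ 67 = 64
byte 10: (4b ⊕ af) ⊕ 6e = e4 ⊕ 6e = 8a
byte 11: (62 ⊕ 8b) ⊕ 61 = e9 ⊕ 61 = 88
byte 12: (8c ⊕ 60) ⊕ 6c = ec ⊕ 6c = 80
byte 13: (f3 ⊕ ac) ⊕ 20 = 5f ⊕ 20 = 7f
byte 14: (7f ⊕ 6c) ⊕ 61 = 13 ⊕ 61 = 72
byte 15: (e8 ⊕ cc) ⊕ 72 = 24 ⊕ 72 = 56

9a6ecc959b0d7a542d648a88807f7256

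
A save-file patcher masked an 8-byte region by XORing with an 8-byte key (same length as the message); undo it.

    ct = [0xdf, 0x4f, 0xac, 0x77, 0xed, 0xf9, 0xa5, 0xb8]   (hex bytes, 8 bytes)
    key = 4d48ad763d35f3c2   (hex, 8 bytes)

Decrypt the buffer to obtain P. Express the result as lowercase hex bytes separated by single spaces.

XOR is its own inverse, so applying the key byte-wise gives the result directly.
df XOR 4d = 92
4f XOR 48 = 07
ac XOR ad = 01
77 XOR 76 = 01
ed XOR 3d = d0
f9 XOR 35 = cc
a5 XOR f3 = 56
b8 XOR c2 = 7a

92 07 01 01 d0 cc 56 7a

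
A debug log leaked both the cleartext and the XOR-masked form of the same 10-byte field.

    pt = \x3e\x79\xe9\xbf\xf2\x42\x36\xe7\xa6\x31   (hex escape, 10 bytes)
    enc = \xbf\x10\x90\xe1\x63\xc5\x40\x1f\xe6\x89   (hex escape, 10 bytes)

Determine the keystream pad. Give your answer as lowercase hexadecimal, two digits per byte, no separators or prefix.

Since enc = pt ⊕ pad, XORing both sides with pt gives pad = pt ⊕ enc.
byte 0: 3e ^ bf = 81
byte 1: 79 ^ 10 = 69
byte 2: e9 ^ 90 = 79
byte 3: bf ^ e1 = 5e
byte 4: f2 ^ 63 = 91
byte 5: 42 ^ c5 = 87
byte 6: 36 ^ 40 = 76
byte 7: e7 ^ 1f = f8
byte 8: a6 ^ e6 = 40
byte 9: 31 ^ 89 = b8

8169795e918776f840b8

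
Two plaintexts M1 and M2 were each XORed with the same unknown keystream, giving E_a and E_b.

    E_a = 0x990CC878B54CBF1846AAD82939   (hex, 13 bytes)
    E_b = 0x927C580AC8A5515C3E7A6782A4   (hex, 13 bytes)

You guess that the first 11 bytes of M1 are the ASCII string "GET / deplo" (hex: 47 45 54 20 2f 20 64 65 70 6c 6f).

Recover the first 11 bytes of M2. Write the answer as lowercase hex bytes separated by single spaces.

First, E_a ⊕ E_b = (M1 ⊕ K) ⊕ (M2 ⊕ K) = M1 ⊕ M2, so the key drops out. Then M2 = (M1 ⊕ M2) ⊕ M1 over the first 11 bytes.
byte 0: (99 XOR 92) XOR 47 = 0b XOR 47 = 4c
byte 1: (0c XOR 7c) XOR 45 = 70 XOR 45 = 35
byte 2: (c8 XOR 58) XOR 54 = 90 XOR 54 = c4
byte 3: (78 XOR 0a) XOR 20 = 72 XOR 20 = 52
byte 4: (b5 XOR c8) XOR 2f = 7d XOR 2f = 52
byte 5: (4c XOR a5) XOR 20 = e9 XOR 20 = c9
byte 6: (bf XOR 51) XOR 64 = ee XOR 64 = 8a
byte 7: (18 XOR 5c) XOR 65 = 44 XOR 65 = 21
byte 8: (46 XOR 3e) XOR 70 = 78 XOR 70 = 08
byte 9: (aa XOR 7a) XOR 6c = d0 XOR 6c = bc
byte 10: (d8 XOR 67) XOR 6f = bf XOR 6f = d0

4c 35 c4 52 52 c9 8a 21 08 bc d0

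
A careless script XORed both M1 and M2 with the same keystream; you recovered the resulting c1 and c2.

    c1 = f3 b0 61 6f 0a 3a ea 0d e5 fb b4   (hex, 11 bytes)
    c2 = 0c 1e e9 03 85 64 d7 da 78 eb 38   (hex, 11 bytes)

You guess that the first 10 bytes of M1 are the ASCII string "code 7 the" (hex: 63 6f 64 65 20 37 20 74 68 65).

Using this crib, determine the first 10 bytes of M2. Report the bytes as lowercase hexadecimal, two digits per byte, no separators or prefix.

First, c1 ⊕ c2 = (M1 ⊕ K) ⊕ (M2 ⊕ K) = M1 ⊕ M2, so the key drops out. Then M2 = (M1 ⊕ M2) ⊕ M1 over the first 10 bytes.
byte 0: (f3 XOR 0c) XOR 63 = ff XOR 63 = 9c
byte 1: (b0 XOR 1e) XOR 6f = ae XOR 6f = c1
byte 2: (61 XOR e9) XOR 64 = 88 XOR 64 = ec
byte 3: (6f XOR 03) XOR 65 = 6c XOR 65 = 09
byte 4: (0a XOR 85) XOR 20 = 8f XOR 20 = af
byte 5: (3a XOR 64) XOR 37 = 5e XOR 37 = 69
byte 6: (ea XOR d7) XOR 20 = 3d XOR 20 = 1d
byte 7: (0d XOR da) XOR 74 = d7 XOR 74 = a3
byte 8: (e5 XOR 78) XOR 68 = 9d XOR 68 = f5
byte 9: (fb XOR eb) XOR 65 = 10 XOR 65 = 75

9cc1ec09af691da3f575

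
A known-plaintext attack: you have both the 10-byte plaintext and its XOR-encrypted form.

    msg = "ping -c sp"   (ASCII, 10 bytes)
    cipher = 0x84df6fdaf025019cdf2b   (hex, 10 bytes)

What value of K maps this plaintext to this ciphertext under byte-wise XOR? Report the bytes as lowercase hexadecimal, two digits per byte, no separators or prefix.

f4b601bdd00862bcac5b

Since cipher = msg ⊕ K, XORing both sides with msg gives K = msg ⊕ cipher.
byte 0: 112 XOR 132 = 244
byte 1: 105 XOR 223 = 182
byte 2: 110 XOR 111 =   1
byte 3: 103 XOR 218 = 189
byte 4:  32 XOR 240 = 208
byte 5:  45 XOR  37 =   8
byte 6:  99 XOR   1 =  98
byte 7:  32 XOR 156 = 188
byte 8: 115 XOR 223 = 172
byte 9: 112 XOR  43 =  91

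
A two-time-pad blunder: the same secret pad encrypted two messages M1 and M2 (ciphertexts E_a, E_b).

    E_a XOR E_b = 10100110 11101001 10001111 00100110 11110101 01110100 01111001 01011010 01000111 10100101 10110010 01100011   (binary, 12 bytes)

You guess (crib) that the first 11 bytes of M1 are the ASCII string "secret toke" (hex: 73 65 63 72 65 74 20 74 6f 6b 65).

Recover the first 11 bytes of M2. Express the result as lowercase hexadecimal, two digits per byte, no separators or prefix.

Since E_a ⊕ E_b = M1 ⊕ M2, XORing with the guessed M1 bytes yields the corresponding M2 bytes: M2 = (E_a ⊕ E_b) ⊕ M1.
a6 XOR 73 = d5
e9 XOR 65 = 8c
8f XOR 63 = ec
26 XOR 72 = 54
f5 XOR 65 = 90
74 XOR 74 = 00
79 XOR 20 = 59
5a XOR 74 = 2e
47 XOR 6f = 28
a5 XOR 6b = ce
b2 XOR 65 = d7

d58cec549000592e28ced7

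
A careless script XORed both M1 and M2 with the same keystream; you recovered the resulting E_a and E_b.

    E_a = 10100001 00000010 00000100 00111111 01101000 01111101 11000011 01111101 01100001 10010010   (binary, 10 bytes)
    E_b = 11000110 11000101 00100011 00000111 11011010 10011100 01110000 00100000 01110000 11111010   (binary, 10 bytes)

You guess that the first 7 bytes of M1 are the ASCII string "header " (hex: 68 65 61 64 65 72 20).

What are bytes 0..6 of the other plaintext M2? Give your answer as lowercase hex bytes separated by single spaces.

0f a2 46 5c d7 93 93

First, E_a ⊕ E_b = (M1 ⊕ K) ⊕ (M2 ⊕ K) = M1 ⊕ M2, so the key drops out. Then M2 = (M1 ⊕ M2) ⊕ M1 over the first 7 bytes.
byte 0: (a1 ^ c6) ^ 68 = 67 ^ 68 = 0f
byte 1: (02 ^ c5) ^ 65 = c7 ^ 65 = a2
byte 2: (04 ^ 23) ^ 61 = 27 ^ 61 = 46
byte 3: (3f ^ 07) ^ 64 = 38 ^ 64 = 5c
byte 4: (68 ^ da) ^ 65 = b2 ^ 65 = d7
byte 5: (7d ^ 9c) ^ 72 = e1 ^ 72 = 93
byte 6: (c3 ^ 70) ^ 20 = b3 ^ 20 = 93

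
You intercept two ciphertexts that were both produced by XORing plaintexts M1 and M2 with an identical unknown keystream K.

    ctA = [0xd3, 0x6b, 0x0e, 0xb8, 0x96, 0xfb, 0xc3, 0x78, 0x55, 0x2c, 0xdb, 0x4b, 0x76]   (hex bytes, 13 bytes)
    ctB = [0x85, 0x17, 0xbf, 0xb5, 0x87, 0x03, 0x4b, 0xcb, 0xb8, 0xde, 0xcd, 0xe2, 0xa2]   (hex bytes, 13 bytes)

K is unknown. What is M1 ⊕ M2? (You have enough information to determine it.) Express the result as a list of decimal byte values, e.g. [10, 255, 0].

ctA ⊕ ctB = (M1 ⊕ K) ⊕ (M2 ⊕ K) = M1 ⊕ M2 — the shared key cancels under XOR.
d3 ^ 85 = 56
6b ^ 17 = 7c
0e ^ bf = b1
b8 ^ b5 = 0d
96 ^ 87 = 11
fb ^ 03 = f8
c3 ^ 4b = 88
78 ^ cb = b3
55 ^ b8 = ed
2c ^ de = f2
db ^ cd = 16
4b ^ e2 = a9
76 ^ a2 = d4

[86, 124, 177, 13, 17, 248, 136, 179, 237, 242, 22, 169, 212]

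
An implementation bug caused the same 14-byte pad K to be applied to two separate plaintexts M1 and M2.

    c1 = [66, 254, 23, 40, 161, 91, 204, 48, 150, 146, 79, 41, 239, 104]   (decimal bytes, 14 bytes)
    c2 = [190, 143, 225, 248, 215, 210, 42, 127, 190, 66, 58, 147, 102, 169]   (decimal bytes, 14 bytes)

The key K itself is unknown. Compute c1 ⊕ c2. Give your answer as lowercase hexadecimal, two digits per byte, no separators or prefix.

c1 ⊕ c2 = (M1 ⊕ K) ⊕ (M2 ⊕ K) = M1 ⊕ M2 — the shared key cancels under XOR.
byte 0: 42 ^ be = fc
byte 1: fe ^ 8f = 71
byte 2: 17 ^ e1 = f6
byte 3: 28 ^ f8 = d0
byte 4: a1 ^ d7 = 76
byte 5: 5b ^ d2 = 89
byte 6: cc ^ 2a = e6
byte 7: 30 ^ 7f = 4f
byte 8: 96 ^ be = 28
byte 9: 92 ^ 42 = d0
byte 10: 4f ^ 3a = 75
byte 11: 29 ^ 93 = ba
byte 12: ef ^ 66 = 89
byte 13: 68 ^ a9 = c1

fc71f6d07689e64f28d075ba89c1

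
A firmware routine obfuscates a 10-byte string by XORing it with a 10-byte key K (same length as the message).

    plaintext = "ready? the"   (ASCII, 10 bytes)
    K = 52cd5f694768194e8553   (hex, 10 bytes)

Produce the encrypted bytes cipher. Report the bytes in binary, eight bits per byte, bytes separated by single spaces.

XOR is its own inverse, so applying the key byte-wise gives the result directly.
byte 0: 01110010 ^ 01010010 = 00100000
byte 1: 01100101 ^ 11001101 = 10101000
byte 2: 01100001 ^ 01011111 = 00111110
byte 3: 01100100 ^ 01101001 = 00001101
byte 4: 01111001 ^ 01000111 = 00111110
byte 5: 00111111 ^ 01101000 = 01010111
byte 6: 00100000 ^ 00011001 = 00111001
byte 7: 01110100 ^ 01001110 = 00111010
byte 8: 01101000 ^ 10000101 = 11101101
byte 9: 01100101 ^ 01010011 = 00110110

00100000 10101000 00111110 00001101 00111110 01010111 00111001 00111010 11101101 00110110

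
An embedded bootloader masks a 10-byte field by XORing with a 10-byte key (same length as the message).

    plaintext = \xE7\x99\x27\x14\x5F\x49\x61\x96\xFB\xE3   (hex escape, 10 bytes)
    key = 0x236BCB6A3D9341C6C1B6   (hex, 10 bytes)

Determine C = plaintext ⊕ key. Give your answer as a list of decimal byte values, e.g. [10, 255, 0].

[196, 242, 236, 126, 98, 218, 32, 80, 58, 85]

e7 ^ 23 = c4
99 ^ 6b = f2
27 ^ cb = ec
14 ^ 6a = 7e
5f ^ 3d = 62
49 ^ 93 = da
61 ^ 41 = 20
96 ^ c6 = 50
fb ^ c1 = 3a
e3 ^ b6 = 55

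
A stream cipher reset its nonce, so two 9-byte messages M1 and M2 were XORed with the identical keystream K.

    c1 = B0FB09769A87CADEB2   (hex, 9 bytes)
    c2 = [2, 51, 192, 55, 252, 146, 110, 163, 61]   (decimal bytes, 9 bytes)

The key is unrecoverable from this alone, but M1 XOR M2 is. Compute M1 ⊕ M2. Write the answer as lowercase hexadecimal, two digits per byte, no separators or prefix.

c1 ⊕ c2 = (M1 ⊕ K) ⊕ (M2 ⊕ K) = M1 ⊕ M2 — the shared key cancels under XOR.
byte 0: 176 ⊕   2 = 178
byte 1: 251 ⊕  51 = 200
byte 2:   9 ⊕ 192 = 201
byte 3: 118 ⊕  55 =  65
byte 4: 154 ⊕ 252 = 102
byte 5: 135 ⊕ 146 =  21
byte 6: 202 ⊕ 110 = 164
byte 7: 222 ⊕ 163 = 125
byte 8: 178 ⊕  61 = 143

b2c8c9416615a47d8f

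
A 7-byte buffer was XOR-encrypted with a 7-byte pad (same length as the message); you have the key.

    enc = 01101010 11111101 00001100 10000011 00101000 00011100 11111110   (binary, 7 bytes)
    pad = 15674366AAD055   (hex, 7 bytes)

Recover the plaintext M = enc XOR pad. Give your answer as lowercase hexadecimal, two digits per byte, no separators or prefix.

XOR is its own inverse, so applying the key byte-wise gives the result directly.
106 ^  21 = 127
253 ^ 103 = 154
 12 ^  67 =  79
131 ^ 102 = 229
 40 ^ 170 = 130
 28 ^ 208 = 204
254 ^  85 = 171

7f9a4fe582ccab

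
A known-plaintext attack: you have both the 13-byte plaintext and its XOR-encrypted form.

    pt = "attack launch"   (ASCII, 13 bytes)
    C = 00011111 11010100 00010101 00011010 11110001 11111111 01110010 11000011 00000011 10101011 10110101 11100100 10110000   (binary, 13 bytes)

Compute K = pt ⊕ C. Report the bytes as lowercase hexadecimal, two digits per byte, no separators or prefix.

7ea0617b929452af62dedb87d8

Since C = pt ⊕ K, XORing both sides with pt gives K = pt ⊕ C.
 97 XOR  31 = 126
116 XOR 212 = 160
116 XOR  21 =  97
 97 XOR  26 = 123
 99 XOR 241 = 146
107 XOR 255 = 148
 32 XOR 114 =  82
108 XOR 195 = 175
 97 XOR   3 =  98
117 XOR 171 = 222
110 XOR 181 = 219
 99 XOR 228 = 135
104 XOR 176 = 216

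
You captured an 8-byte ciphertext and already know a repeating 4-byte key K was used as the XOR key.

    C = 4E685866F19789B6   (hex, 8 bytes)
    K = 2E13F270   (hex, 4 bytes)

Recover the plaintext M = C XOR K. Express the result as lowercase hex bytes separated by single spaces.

The 4-byte key repeats, so the effective keystream is 2e 13 f2 70 2e 13 f2 70.
byte 0: 4e xor 2e = 60
byte 1: 68 xor 13 = 7b
byte 2: 58 xor f2 = aa
byte 3: 66 xor 70 = 16
byte 4: f1 xor 2e = df
byte 5: 97 xor 13 = 84
byte 6: 89 xor f2 = 7b
byte 7: b6 xor 70 = c6

60 7b aa 16 df 84 7b c6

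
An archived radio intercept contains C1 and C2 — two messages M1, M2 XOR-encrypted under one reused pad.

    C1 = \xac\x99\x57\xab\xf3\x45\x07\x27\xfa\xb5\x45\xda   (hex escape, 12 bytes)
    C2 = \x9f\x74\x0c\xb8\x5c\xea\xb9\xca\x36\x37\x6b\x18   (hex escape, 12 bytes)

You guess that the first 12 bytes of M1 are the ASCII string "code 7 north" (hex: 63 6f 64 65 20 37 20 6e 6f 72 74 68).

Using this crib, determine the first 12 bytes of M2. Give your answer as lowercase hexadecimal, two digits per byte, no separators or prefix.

First, C1 ⊕ C2 = (M1 ⊕ K) ⊕ (M2 ⊕ K) = M1 ⊕ M2, so the key drops out. Then M2 = (M1 ⊕ M2) ⊕ M1 over the first 12 bytes.
byte 0: (ac ^ 9f) ^ 63 = 33 ^ 63 = 50
byte 1: (99 ^ 74) ^ 6f = ed ^ 6f = 82
byte 2: (57 ^ 0c) ^ 64 = 5b ^ 64 = 3f
byte 3: (ab ^ b8) ^ 65 = 13 ^ 65 = 76
byte 4: (f3 ^ 5c) ^ 20 = af ^ 20 = 8f
byte 5: (45 ^ ea) ^ 37 = af ^ 37 = 98
byte 6: (07 ^ b9) ^ 20 = be ^ 20 = 9e
byte 7: (27 ^ ca) ^ 6e = ed ^ 6e = 83
byte 8: (fa ^ 36) ^ 6f = cc ^ 6f = a3
byte 9: (b5 ^ 37) ^ 72 = 82 ^ 72 = f0
byte 10: (45 ^ 6b) ^ 74 = 2e ^ 74 = 5a
byte 11: (da ^ 18) ^ 68 = c2 ^ 68 = aa

50823f768f989e83a3f05aaa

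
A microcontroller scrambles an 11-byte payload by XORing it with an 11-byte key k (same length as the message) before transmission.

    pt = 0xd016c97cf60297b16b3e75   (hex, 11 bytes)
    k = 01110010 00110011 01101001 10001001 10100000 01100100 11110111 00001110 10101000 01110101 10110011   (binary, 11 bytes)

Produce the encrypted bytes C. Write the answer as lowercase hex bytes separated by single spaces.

a2 25 a0 f5 56 66 60 bf c3 4b c6

XOR is its own inverse, so applying the key byte-wise gives the result directly.
byte 0: d0 ⊕ 72 = a2
byte 1: 16 ⊕ 33 = 25
byte 2: c9 ⊕ 69 = a0
byte 3: 7c ⊕ 89 = f5
byte 4: f6 ⊕ a0 = 56
byte 5: 02 ⊕ 64 = 66
byte 6: 97 ⊕ f7 = 60
byte 7: b1 ⊕ 0e = bf
byte 8: 6b ⊕ a8 = c3
byte 9: 3e ⊕ 75 = 4b
byte 10: 75 ⊕ b3 = c6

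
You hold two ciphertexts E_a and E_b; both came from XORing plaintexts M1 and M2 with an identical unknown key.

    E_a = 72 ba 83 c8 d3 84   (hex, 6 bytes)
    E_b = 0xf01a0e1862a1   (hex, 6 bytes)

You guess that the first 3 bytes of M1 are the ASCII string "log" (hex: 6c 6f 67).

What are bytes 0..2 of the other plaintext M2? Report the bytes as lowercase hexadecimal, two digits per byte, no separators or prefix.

First, E_a ⊕ E_b = (M1 ⊕ K) ⊕ (M2 ⊕ K) = M1 ⊕ M2, so the key drops out. Then M2 = (M1 ⊕ M2) ⊕ M1 over the first 3 bytes.
byte 0: (72 XOR f0) XOR 6c = 82 XOR 6c = ee
byte 1: (ba XOR 1a) XOR 6f = a0 XOR 6f = cf
byte 2: (83 XOR 0e) XOR 67 = 8d XOR 67 = ea

eecfea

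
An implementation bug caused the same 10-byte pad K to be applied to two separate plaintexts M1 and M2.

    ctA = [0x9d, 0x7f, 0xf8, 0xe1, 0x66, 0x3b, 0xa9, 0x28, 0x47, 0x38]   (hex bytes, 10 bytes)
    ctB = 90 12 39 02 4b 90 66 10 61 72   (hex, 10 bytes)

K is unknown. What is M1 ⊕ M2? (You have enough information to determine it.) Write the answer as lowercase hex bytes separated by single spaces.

ctA ⊕ ctB = (M1 ⊕ K) ⊕ (M2 ⊕ K) = M1 ⊕ M2 — the shared key cancels under XOR.
10011101 ⊕ 10010000 = 00001101
01111111 ⊕ 00010010 = 01101101
11111000 ⊕ 00111001 = 11000001
11100001 ⊕ 00000010 = 11100011
01100110 ⊕ 01001011 = 00101101
00111011 ⊕ 10010000 = 10101011
10101001 ⊕ 01100110 = 11001111
00101000 ⊕ 00010000 = 00111000
01000111 ⊕ 01100001 = 00100110
00111000 ⊕ 01110010 = 01001010

0d 6d c1 e3 2d ab cf 38 26 4a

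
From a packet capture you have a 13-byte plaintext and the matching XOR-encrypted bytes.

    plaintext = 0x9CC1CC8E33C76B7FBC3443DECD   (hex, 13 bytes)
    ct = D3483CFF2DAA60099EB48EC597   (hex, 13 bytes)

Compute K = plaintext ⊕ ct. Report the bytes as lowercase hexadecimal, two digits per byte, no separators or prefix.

Since ct = plaintext ⊕ K, XORing both sides with plaintext gives K = plaintext ⊕ ct.
9c XOR d3 = 4f
c1 XOR 48 = 89
cc XOR 3c = f0
8e XOR ff = 71
33 XOR 2d = 1e
c7 XOR aa = 6d
6b XOR 60 = 0b
7f XOR 09 = 76
bc XOR 9e = 22
34 XOR b4 = 80
43 XOR 8e = cd
de XOR c5 = 1b
cd XOR 97 = 5a

4f89f0711e6d0b762280cd1b5a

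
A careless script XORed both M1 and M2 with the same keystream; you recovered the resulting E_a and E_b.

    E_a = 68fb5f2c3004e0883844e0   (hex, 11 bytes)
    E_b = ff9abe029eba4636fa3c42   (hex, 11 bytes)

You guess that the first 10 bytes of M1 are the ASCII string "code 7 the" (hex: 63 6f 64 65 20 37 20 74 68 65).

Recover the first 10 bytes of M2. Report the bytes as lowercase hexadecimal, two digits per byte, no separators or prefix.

f40e854b8e8986caaa1d

First, E_a ⊕ E_b = (M1 ⊕ K) ⊕ (M2 ⊕ K) = M1 ⊕ M2, so the key drops out. Then M2 = (M1 ⊕ M2) ⊕ M1 over the first 10 bytes.
byte 0: (68 ^ ff) ^ 63 = 97 ^ 63 = f4
byte 1: (fb ^ 9a) ^ 6f = 61 ^ 6f = 0e
byte 2: (5f ^ be) ^ 64 = e1 ^ 64 = 85
byte 3: (2c ^ 02) ^ 65 = 2e ^ 65 = 4b
byte 4: (30 ^ 9e) ^ 20 = ae ^ 20 = 8e
byte 5: (04 ^ ba) ^ 37 = be ^ 37 = 89
byte 6: (e0 ^ 46) ^ 20 = a6 ^ 20 = 86
byte 7: (88 ^ 36) ^ 74 = be ^ 74 = ca
byte 8: (38 ^ fa) ^ 68 = c2 ^ 68 = aa
byte 9: (44 ^ 3c) ^ 65 = 78 ^ 65 = 1d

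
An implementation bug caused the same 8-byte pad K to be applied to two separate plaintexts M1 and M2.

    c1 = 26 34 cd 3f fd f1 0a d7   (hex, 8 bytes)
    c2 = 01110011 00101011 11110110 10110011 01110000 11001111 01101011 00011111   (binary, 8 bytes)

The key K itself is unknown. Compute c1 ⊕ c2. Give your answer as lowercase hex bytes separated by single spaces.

55 1f 3b 8c 8d 3e 61 c8

c1 ⊕ c2 = (M1 ⊕ K) ⊕ (M2 ⊕ K) = M1 ⊕ M2 — the shared key cancels under XOR.
byte 0: 26 xor 73 = 55
byte 1: 34 xor 2b = 1f
byte 2: cd xor f6 = 3b
byte 3: 3f xor b3 = 8c
byte 4: fd xor 70 = 8d
byte 5: f1 xor cf = 3e
byte 6: 0a xor 6b = 61
byte 7: d7 xor 1f = c8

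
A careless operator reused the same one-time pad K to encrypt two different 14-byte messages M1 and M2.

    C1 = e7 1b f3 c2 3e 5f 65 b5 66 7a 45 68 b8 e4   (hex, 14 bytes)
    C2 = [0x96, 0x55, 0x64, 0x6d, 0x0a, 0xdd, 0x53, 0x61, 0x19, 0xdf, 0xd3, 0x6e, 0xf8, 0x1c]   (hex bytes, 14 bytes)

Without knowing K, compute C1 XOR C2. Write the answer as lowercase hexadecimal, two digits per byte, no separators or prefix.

C1 ⊕ C2 = (M1 ⊕ K) ⊕ (M2 ⊕ K) = M1 ⊕ M2 — the shared key cancels under XOR.
byte 0: e7 ^ 96 = 71
byte 1: 1b ^ 55 = 4e
byte 2: f3 ^ 64 = 97
byte 3: c2 ^ 6d = af
byte 4: 3e ^ 0a = 34
byte 5: 5f ^ dd = 82
byte 6: 65 ^ 53 = 36
byte 7: b5 ^ 61 = d4
byte 8: 66 ^ 19 = 7f
byte 9: 7a ^ df = a5
byte 10: 45 ^ d3 = 96
byte 11: 68 ^ 6e = 06
byte 12: b8 ^ f8 = 40
byte 13: e4 ^ 1c = f8

714e97af348236d47fa5960640f8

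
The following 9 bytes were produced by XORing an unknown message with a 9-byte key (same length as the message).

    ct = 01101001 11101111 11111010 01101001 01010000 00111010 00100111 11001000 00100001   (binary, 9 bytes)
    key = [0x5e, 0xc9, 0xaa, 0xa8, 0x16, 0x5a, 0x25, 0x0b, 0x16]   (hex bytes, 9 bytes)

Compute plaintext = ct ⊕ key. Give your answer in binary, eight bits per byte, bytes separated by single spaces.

byte 0: 69 ^ 5e = 37
byte 1: ef ^ c9 = 26
byte 2: fa ^ aa = 50
byte 3: 69 ^ a8 = c1
byte 4: 50 ^ 16 = 46
byte 5: 3a ^ 5a = 60
byte 6: 27 ^ 25 = 02
byte 7: c8 ^ 0b = c3
byte 8: 21 ^ 16 = 37

00110111 00100110 01010000 11000001 01000110 01100000 00000010 11000011 00110111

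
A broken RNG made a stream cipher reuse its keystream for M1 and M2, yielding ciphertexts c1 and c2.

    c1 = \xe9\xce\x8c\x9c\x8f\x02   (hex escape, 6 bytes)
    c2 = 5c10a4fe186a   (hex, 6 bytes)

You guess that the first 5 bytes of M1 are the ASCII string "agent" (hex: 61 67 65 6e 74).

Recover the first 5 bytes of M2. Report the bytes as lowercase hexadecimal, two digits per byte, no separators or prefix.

d4b94d0ce3

First, c1 ⊕ c2 = (M1 ⊕ K) ⊕ (M2 ⊕ K) = M1 ⊕ M2, so the key drops out. Then M2 = (M1 ⊕ M2) ⊕ M1 over the first 5 bytes.
byte 0: (e9 ⊕ 5c) ⊕ 61 = b5 ⊕ 61 = d4
byte 1: (ce ⊕ 10) ⊕ 67 = de ⊕ 67 = b9
byte 2: (8c ⊕ a4) ⊕ 65 = 28 ⊕ 65 = 4d
byte 3: (9c ⊕ fe) ⊕ 6e = 62 ⊕ 6e = 0c
byte 4: (8f ⊕ 18) ⊕ 74 = 97 ⊕ 74 = e3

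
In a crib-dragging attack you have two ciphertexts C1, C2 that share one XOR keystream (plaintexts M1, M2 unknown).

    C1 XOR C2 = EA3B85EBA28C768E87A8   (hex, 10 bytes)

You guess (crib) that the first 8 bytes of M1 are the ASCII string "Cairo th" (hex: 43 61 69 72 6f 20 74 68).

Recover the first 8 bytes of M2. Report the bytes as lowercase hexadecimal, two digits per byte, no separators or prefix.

a95aec99cdac02e6

Since C1 ⊕ C2 = M1 ⊕ M2, XORing with the guessed M1 bytes yields the corresponding M2 bytes: M2 = (C1 ⊕ C2) ⊕ M1.
234 ⊕  67 = 169
 59 ⊕  97 =  90
133 ⊕ 105 = 236
235 ⊕ 114 = 153
162 ⊕ 111 = 205
140 ⊕  32 = 172
118 ⊕ 116 =   2
142 ⊕ 104 = 230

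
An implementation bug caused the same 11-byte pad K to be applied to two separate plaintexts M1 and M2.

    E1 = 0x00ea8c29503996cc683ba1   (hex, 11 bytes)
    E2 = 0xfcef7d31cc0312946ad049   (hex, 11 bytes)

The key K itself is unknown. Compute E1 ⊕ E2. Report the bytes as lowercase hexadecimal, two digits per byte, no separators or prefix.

E1 ⊕ E2 = (M1 ⊕ K) ⊕ (M2 ⊕ K) = M1 ⊕ M2 — the shared key cancels under XOR.
byte 0: 00000000 xor 11111100 = 11111100
byte 1: 11101010 xor 11101111 = 00000101
byte 2: 10001100 xor 01111101 = 11110001
byte 3: 00101001 xor 00110001 = 00011000
byte 4: 01010000 xor 11001100 = 10011100
byte 5: 00111001 xor 00000011 = 00111010
byte 6: 10010110 xor 00010010 = 10000100
byte 7: 11001100 xor 10010100 = 01011000
byte 8: 01101000 xor 01101010 = 00000010
byte 9: 00111011 xor 11010000 = 11101011
byte 10: 10100001 xor 01001001 = 11101000

fc05f1189c3a845802ebe8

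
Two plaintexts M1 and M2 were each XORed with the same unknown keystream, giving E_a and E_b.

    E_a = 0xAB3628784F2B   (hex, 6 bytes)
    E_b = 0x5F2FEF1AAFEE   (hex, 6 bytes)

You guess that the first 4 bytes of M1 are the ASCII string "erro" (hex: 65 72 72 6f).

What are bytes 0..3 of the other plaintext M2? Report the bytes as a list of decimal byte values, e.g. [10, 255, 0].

First, E_a ⊕ E_b = (M1 ⊕ K) ⊕ (M2 ⊕ K) = M1 ⊕ M2, so the key drops out. Then M2 = (M1 ⊕ M2) ⊕ M1 over the first 4 bytes.
byte 0: (ab ⊕ 5f) ⊕ 65 = f4 ⊕ 65 = 91
byte 1: (36 ⊕ 2f) ⊕ 72 = 19 ⊕ 72 = 6b
byte 2: (28 ⊕ ef) ⊕ 72 = c7 ⊕ 72 = b5
byte 3: (78 ⊕ 1a) ⊕ 6f = 62 ⊕ 6f = 0d

[145, 107, 181, 13]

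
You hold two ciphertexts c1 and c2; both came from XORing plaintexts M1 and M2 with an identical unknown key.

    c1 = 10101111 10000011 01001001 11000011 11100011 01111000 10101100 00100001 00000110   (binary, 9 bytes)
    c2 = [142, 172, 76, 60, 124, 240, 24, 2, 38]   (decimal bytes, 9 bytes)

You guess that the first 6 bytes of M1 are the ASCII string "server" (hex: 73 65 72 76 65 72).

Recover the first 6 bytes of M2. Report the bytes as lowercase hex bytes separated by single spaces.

First, c1 ⊕ c2 = (M1 ⊕ K) ⊕ (M2 ⊕ K) = M1 ⊕ M2, so the key drops out. Then M2 = (M1 ⊕ M2) ⊕ M1 over the first 6 bytes.
byte 0: (af xor 8e) xor 73 = 21 xor 73 = 52
byte 1: (83 xor ac) xor 65 = 2f xor 65 = 4a
byte 2: (49 xor 4c) xor 72 = 05 xor 72 = 77
byte 3: (c3 xor 3c) xor 76 = ff xor 76 = 89
byte 4: (e3 xor 7c) xor 65 = 9f xor 65 = fa
byte 5: (78 xor f0) xor 72 = 88 xor 72 = fa

52 4a 77 89 fa fa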